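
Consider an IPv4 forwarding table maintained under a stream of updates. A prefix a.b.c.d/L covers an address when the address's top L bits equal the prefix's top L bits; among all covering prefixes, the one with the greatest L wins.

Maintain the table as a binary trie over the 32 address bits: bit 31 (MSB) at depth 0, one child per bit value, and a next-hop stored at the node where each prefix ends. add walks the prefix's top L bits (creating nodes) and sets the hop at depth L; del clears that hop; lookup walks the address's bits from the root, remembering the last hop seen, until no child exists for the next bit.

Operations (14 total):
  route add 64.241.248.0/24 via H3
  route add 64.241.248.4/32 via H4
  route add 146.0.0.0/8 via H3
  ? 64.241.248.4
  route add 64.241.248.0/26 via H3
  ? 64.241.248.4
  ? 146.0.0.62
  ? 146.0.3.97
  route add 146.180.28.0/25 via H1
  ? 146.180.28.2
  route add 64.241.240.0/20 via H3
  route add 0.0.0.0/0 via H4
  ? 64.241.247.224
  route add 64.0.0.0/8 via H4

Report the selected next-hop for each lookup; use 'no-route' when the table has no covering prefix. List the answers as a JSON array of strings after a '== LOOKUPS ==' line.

Apply in order:
  + 64.241.248.0/24 (H3) depth=24
  + 64.241.248.4/32 (H4) depth=32
  + 146.0.0.0/8 (H3) depth=8
  lookup 64.241.248.4: bits 01000000111100011111100000000100 walk d0:-→d1:-→d2:-→d3:-→d4:-→d5:-→d6:-→d7:-→d8:-→d9:-→d10:-→d11:-→d12:-→d13:-→d14:-→d15:-→d16:-→d17:-→d18:-→d19:-→d20:-→d21:-→d22:-→d23:-→d24:H3→d25:-→d26:-→d27:-→d28:-→d29:-→d30:-→d31:-→d32:H4 -> H4
  + 64.241.248.0/26 (H3) depth=26
  lookup 64.241.248.4: bits 01000000111100011111100000000100 walk d0:-→d1:-→d2:-→d3:-→d4:-→d5:-→d6:-→d7:-→d8:-→d9:-→d10:-→d11:-→d12:-→d13:-→d14:-→d15:-→d16:-→d17:-→d18:-→d19:-→d20:-→d21:-→d22:-→d23:-→d24:H3→d25:-→d26:H3→d27:-→d28:-→d29:-→d30:-→d31:-→d32:H4 -> H4
  lookup 146.0.0.62: bits 10010010 walk d0:-→d1:-→d2:-→d3:-→d4:-→d5:-→d6:-→d7:-→d8:H3 -> H3
  lookup 146.0.3.97: bits 10010010 walk d0:-→d1:-→d2:-→d3:-→d4:-→d5:-→d6:-→d7:-→d8:H3 -> H3
  + 146.180.28.0/25 (H1) depth=25
  lookup 146.180.28.2: bits 1001001010110100000111000 walk d0:-→d1:-→d2:-→d3:-→d4:-→d5:-→d6:-→d7:-→d8:H3→d9:-→d10:-→d11:-→d12:-→d13:-→d14:-→d15:-→d16:-→d17:-→d18:-→d19:-→d20:-→d21:-→d22:-→d23:-→d24:-→d25:H1 -> H1
  + 64.241.240.0/20 (H3) depth=20
  + 0.0.0.0/0 (H4) depth=0
  lookup 64.241.247.224: bits 01000000111100011111 walk d0:H4→d1:-→d2:-→d3:-→d4:-→d5:-→d6:-→d7:-→d8:-→d9:-→d10:-→d11:-→d12:-→d13:-→d14:-→d15:-→d16:-→d17:-→d18:-→d19:-→d20:H3 -> H3
  + 64.0.0.0/8 (H4) depth=8

== LOOKUPS ==
["H4","H4","H3","H3","H1","H3"]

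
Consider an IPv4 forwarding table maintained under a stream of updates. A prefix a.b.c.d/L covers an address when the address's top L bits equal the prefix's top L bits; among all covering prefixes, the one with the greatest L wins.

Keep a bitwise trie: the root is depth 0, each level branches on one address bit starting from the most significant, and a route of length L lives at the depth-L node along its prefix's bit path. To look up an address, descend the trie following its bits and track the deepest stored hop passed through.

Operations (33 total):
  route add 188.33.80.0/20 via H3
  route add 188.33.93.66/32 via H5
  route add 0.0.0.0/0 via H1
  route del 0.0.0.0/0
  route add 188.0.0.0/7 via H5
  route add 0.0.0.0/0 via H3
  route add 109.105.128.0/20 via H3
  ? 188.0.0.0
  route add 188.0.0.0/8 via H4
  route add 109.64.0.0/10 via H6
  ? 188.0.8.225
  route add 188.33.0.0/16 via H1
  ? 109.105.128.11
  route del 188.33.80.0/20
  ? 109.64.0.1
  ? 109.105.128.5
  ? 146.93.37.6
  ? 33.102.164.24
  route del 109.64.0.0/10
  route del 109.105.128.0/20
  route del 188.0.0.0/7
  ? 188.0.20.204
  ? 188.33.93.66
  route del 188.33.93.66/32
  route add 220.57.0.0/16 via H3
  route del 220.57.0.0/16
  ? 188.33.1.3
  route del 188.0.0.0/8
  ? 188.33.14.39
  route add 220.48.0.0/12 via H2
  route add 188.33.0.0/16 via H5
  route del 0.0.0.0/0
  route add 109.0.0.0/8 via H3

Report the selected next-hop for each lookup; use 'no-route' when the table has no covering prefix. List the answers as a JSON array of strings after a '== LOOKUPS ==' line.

Trace:
  + 188.33.80.0/20 (H3) depth=20
  + 188.33.93.66/32 (H5) depth=32
  + 0.0.0.0/0 (H1) depth=0
  - 0.0.0.0/0 clear@0
  + 188.0.0.0/7 (H5) depth=7
  + 0.0.0.0/0 (H3) depth=0
  + 109.105.128.0/20 (H3) depth=20
  lookup 188.0.0.0: bits 1011110000 walk d0:H3→d1:-→d2:-→d3:-→d4:-→d5:-→d6:-→d7:H5→d8:-→d9:-→d10:- -> H5
  + 188.0.0.0/8 (H4) depth=8
  + 109.64.0.0/10 (H6) depth=10
  lookup 188.0.8.225: bits 1011110000 walk d0:H3→d1:-→d2:-→d3:-→d4:-→d5:-→d6:-→d7:H5→d8:H4→d9:-→d10:- -> H4
  + 188.33.0.0/16 (H1) depth=16
  lookup 109.105.128.11: bits 01101101011010011000 walk d0:H3→d1:-→d2:-→d3:-→d4:-→d5:-→d6:-→d7:-→d8:-→d9:-→d10:H6→d11:-→d12:-→d13:-→d14:-→d15:-→d16:-→d17:-→d18:-→d19:-→d20:H3 -> H3
  - 188.33.80.0/20 clear@20
  lookup 109.64.0.1: bits 0110110101 walk d0:H3→d1:-→d2:-→d3:-→d4:-→d5:-→d6:-→d7:-→d8:-→d9:-→d10:H6 -> H6
  lookup 109.105.128.5: bits 01101101011010011000 walk d0:H3→d1:-→d2:-→d3:-→d4:-→d5:-→d6:-→d7:-→d8:-→d9:-→d10:H6→d11:-→d12:-→d13:-→d14:-→d15:-→d16:-→d17:-→d18:-→d19:-→d20:H3 -> H3
  lookup 146.93.37.6: bits 10 walk d0:H3→d1:-→d2:- -> H3
  lookup 33.102.164.24: bits 0 walk d0:H3→d1:- -> H3
  - 109.64.0.0/10 clear@10
  - 109.105.128.0/20 clear@20
  - 188.0.0.0/7 clear@7
  lookup 188.0.20.204: bits 1011110000 walk d0:H3→d1:-→d2:-→d3:-→d4:-→d5:-→d6:-→d7:-→d8:H4→d9:-→d10:- -> H4
  lookup 188.33.93.66: bits 10111100001000010101110101000010 walk d0:H3→d1:-→d2:-→d3:-→d4:-→d5:-→d6:-→d7:-→d8:H4→d9:-→d10:-→d11:-→d12:-→d13:-→d14:-→d15:-→d16:H1→d17:-→d18:-→d19:-→d20:-→d21:-→d22:-→d23:-→d24:-→d25:-→d26:-→d27:-→d28:-→d29:-→d30:-→d31:-→d32:H5 -> H5
  - 188.33.93.66/32 clear@32
  + 220.57.0.0/16 (H3) depth=16
  - 220.57.0.0/16 clear@16
  lookup 188.33.1.3: bits 10111100001000010 walk d0:H3→d1:-→d2:-→d3:-→d4:-→d5:-→d6:-→d7:-→d8:H4→d9:-→d10:-→d11:-→d12:-→d13:-→d14:-→d15:-→d16:H1→d17:- -> H1
  - 188.0.0.0/8 clear@8
  lookup 188.33.14.39: bits 10111100001000010 walk d0:H3→d1:-→d2:-→d3:-→d4:-→d5:-→d6:-→d7:-→d8:-→d9:-→d10:-→d11:-→d12:-→d13:-→d14:-→d15:-→d16:H1→d17:- -> H1
  + 220.48.0.0/12 (H2) depth=12
  + 188.33.0.0/16 (H5) depth=16
  - 0.0.0.0/0 clear@0
  + 109.0.0.0/8 (H3) depth=8

== LOOKUPS ==
["H5","H4","H3","H6","H3","H3","H3","H4","H5","H1","H1"]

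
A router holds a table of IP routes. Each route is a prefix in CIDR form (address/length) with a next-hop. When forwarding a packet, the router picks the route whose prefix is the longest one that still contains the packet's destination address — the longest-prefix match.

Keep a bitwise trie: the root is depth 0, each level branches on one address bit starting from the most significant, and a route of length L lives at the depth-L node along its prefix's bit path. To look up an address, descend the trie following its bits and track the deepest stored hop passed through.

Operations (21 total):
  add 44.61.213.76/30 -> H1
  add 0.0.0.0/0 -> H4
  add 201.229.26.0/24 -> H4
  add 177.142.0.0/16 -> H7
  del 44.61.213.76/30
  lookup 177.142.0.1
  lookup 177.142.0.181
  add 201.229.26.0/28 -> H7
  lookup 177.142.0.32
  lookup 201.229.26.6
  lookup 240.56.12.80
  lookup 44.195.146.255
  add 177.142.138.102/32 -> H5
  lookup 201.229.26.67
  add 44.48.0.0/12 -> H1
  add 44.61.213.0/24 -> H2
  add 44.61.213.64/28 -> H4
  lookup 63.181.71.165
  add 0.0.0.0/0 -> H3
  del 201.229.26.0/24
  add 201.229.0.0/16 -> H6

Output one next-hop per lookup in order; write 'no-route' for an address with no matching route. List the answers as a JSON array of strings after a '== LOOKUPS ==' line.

Trace:
  + 44.61.213.76/30 (H1) depth=30
  + 0.0.0.0/0 (H4) depth=0
  + 201.229.26.0/24 (H4) depth=24
  + 177.142.0.0/16 (H7) depth=16
  del 44.61.213.76/30 (clear depth 30)
  lookup 177.142.0.1: bits 1011000110001110 walk d0:H4→d1:-→d2:-→d3:-→d4:-→d5:-→d6:-→d7:-→d8:-→d9:-→d10:-→d11:-→d12:-→d13:-→d14:-→d15:-→d16:H7 -> H7
  lookup 177.142.0.181: bits 1011000110001110 walk d0:H4→d1:-→d2:-→d3:-→d4:-→d5:-→d6:-→d7:-→d8:-→d9:-→d10:-→d11:-→d12:-→d13:-→d14:-→d15:-→d16:H7 -> H7
  + 201.229.26.0/28 (H7) depth=28
  lookup 177.142.0.32: bits 1011000110001110 walk d0:H4→d1:-→d2:-→d3:-→d4:-→d5:-→d6:-→d7:-→d8:-→d9:-→d10:-→d11:-→d12:-→d13:-→d14:-→d15:-→d16:H7 -> H7
  lookup 201.229.26.6: bits 1100100111100101000110100000 walk d0:H4→d1:-→d2:-→d3:-→d4:-→d5:-→d6:-→d7:-→d8:-→d9:-→d10:-→d11:-→d12:-→d13:-→d14:-→d15:-→d16:-→d17:-→d18:-→d19:-→d20:-→d21:-→d22:-→d23:-→d24:H4→d25:-→d26:-→d27:-→d28:H7 -> H7
  lookup 240.56.12.80: bits 11 walk d0:H4→d1:-→d2:- -> H4
  lookup 44.195.146.255: bits 00101100 walk d0:H4→d1:-→d2:-→d3:-→d4:-→d5:-→d6:-→d7:-→d8:- -> H4
  + 177.142.138.102/32 (H5) depth=32
  lookup 201.229.26.67: bits 1100100111100101000110100 walk d0:H4→d1:-→d2:-→d3:-→d4:-→d5:-→d6:-→d7:-→d8:-→d9:-→d10:-→d11:-→d12:-→d13:-→d14:-→d15:-→d16:-→d17:-→d18:-→d19:-→d20:-→d21:-→d22:-→d23:-→d24:H4→d25:- -> H4
  + 44.48.0.0/12 (H1) depth=12
  + 44.61.213.0/24 (H2) depth=24
  + 44.61.213.64/28 (H4) depth=28
  lookup 63.181.71.165: bits 001 walk d0:H4→d1:-→d2:-→d3:- -> H4
  + 0.0.0.0/0 (H3) depth=0
  del 201.229.26.0/24 (clear depth 24)
  + 201.229.0.0/16 (H6) depth=16

== LOOKUPS ==
["H7","H7","H7","H7","H4","H4","H4","H4"]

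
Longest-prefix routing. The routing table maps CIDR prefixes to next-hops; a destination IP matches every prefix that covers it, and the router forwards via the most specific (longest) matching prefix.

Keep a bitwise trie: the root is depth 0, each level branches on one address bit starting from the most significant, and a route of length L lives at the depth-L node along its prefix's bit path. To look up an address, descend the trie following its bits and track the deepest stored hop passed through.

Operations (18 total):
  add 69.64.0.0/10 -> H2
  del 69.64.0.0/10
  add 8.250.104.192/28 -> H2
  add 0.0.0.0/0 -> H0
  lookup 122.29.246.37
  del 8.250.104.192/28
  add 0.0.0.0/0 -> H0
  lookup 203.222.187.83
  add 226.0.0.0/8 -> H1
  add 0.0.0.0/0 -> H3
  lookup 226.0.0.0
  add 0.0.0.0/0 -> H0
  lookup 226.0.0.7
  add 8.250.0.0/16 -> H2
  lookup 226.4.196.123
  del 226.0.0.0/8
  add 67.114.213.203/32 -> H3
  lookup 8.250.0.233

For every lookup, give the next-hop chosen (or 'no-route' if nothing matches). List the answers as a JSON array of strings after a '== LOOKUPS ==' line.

Process each operation:
  add 69.64.0.0/10 -> H2 at depth 10
  del 69.64.0.0/10 (clear depth 10)
  add 8.250.104.192/28 -> H2 at depth 28
  add 0.0.0.0/0 -> H0 at depth 0
  Q 122.29.246.37: descend 01 ; hops seen [H0] ; pick H0
  del 8.250.104.192/28 (clear depth 28)
  add 0.0.0.0/0 -> H0 at depth 0
  Q 203.222.187.83: descend ε ; hops seen [H0] ; pick H0
  add 226.0.0.0/8 -> H1 at depth 8
  add 0.0.0.0/0 -> H3 at depth 0
  Q 226.0.0.0: descend 11100010 ; hops seen [H3,H1] ; pick H1
  add 0.0.0.0/0 -> H0 at depth 0
  Q 226.0.0.7: descend 11100010 ; hops seen [H0,H1] ; pick H1
  add 8.250.0.0/16 -> H2 at depth 16
  Q 226.4.196.123: descend 11100010 ; hops seen [H0,H1] ; pick H1
  del 226.0.0.0/8 (clear depth 8)
  add 67.114.213.203/32 -> H3 at depth 32
  Q 8.250.0.233: descend 00001000111110100 ; hops seen [H0,H2] ; pick H2

== LOOKUPS ==
["H0","H0","H1","H1","H1","H2"]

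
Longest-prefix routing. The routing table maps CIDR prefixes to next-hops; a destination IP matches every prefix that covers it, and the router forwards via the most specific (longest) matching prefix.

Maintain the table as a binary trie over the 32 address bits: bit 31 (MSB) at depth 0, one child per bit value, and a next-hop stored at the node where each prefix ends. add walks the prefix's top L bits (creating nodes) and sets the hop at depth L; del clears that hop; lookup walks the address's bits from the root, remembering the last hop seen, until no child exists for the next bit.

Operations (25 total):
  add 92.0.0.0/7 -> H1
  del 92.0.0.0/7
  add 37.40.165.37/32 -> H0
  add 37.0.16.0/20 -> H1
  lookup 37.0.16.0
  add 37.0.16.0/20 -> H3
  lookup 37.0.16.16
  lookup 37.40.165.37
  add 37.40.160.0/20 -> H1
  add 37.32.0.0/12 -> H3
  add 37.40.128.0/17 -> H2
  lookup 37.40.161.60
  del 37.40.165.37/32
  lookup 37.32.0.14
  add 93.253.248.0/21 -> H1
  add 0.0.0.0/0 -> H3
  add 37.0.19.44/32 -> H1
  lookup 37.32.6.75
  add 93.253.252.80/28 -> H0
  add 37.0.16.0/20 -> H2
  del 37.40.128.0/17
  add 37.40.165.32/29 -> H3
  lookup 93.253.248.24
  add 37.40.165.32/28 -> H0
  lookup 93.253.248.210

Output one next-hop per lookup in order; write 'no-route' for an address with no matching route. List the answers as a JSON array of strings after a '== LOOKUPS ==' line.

Process each operation:
  add 92.0.0.0/7 -> H1 at depth 7
  del 92.0.0.0/7 (clear depth 7)
  add 37.40.165.37/32 -> H0 at depth 32
  add 37.0.16.0/20 -> H1 at depth 20
  Q 37.0.16.0: descend 00100101000000000001 ; hops seen [H1] ; pick H1
  add 37.0.16.0/20 -> H3 at depth 20
  Q 37.0.16.16: descend 00100101000000000001 ; hops seen [H3] ; pick H3
  Q 37.40.165.37: descend 00100101001010001010010100100101 ; hops seen [H0] ; pick H0
  add 37.40.160.0/20 -> H1 at depth 20
  add 37.32.0.0/12 -> H3 at depth 12
  add 37.40.128.0/17 -> H2 at depth 17
  Q 37.40.161.60: descend 001001010010100010100 ; hops seen [H3,H2,H1] ; pick H1
  del 37.40.165.37/32 (clear depth 32)
  Q 37.32.0.14: descend 001001010010 ; hops seen [H3] ; pick H3
  add 93.253.248.0/21 -> H1 at depth 21
  add 0.0.0.0/0 -> H3 at depth 0
  add 37.0.19.44/32 -> H1 at depth 32
  Q 37.32.6.75: descend 001001010010 ; hops seen [H3,H3] ; pick H3
  add 93.253.252.80/28 -> H0 at depth 28
  add 37.0.16.0/20 -> H2 at depth 20
  del 37.40.128.0/17 (clear depth 17)
  add 37.40.165.32/29 -> H3 at depth 29
  Q 93.253.248.24: descend 010111011111110111111 ; hops seen [H3,H1] ; pick H1
  add 37.40.165.32/28 -> H0 at depth 28
  Q 93.253.248.210: descend 010111011111110111111 ; hops seen [H3,H1] ; pick H1

== LOOKUPS ==
["H1","H3","H0","H1","H3","H3","H1","H1"]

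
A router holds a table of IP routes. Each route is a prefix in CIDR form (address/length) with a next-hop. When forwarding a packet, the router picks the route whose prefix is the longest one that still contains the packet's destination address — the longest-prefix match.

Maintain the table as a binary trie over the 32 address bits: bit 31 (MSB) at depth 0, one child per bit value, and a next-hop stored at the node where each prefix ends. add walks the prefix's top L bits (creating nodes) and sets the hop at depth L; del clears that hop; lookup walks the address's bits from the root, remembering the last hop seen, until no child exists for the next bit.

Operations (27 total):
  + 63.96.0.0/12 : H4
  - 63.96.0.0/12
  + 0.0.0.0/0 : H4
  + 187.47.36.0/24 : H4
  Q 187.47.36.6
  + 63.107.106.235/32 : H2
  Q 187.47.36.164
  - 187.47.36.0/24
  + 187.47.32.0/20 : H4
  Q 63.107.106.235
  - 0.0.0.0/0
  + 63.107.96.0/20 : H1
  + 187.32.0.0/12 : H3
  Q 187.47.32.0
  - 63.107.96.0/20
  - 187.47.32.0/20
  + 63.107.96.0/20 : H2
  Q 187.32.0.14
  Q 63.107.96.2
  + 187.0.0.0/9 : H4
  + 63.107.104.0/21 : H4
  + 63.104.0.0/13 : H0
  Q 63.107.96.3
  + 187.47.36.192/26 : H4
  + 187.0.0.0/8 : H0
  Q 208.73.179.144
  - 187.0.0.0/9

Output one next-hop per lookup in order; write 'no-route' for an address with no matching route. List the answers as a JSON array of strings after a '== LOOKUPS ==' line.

Trace:
  add 63.96.0.0/12 -> H4 at depth 12
  del 63.96.0.0/12 (clear depth 12)
  add 0.0.0.0/0 -> H4 at depth 0
  add 187.47.36.0/24 -> H4 at depth 24
  Q 187.47.36.6: descend 101110110010111100100100 ; hops seen [H4,H4] ; pick H4
  add 63.107.106.235/32 -> H2 at depth 32
  Q 187.47.36.164: descend 101110110010111100100100 ; hops seen [H4,H4] ; pick H4
  del 187.47.36.0/24 (clear depth 24)
  add 187.47.32.0/20 -> H4 at depth 20
  Q 63.107.106.235: descend 00111111011010110110101011101011 ; hops seen [H4,H2] ; pick H2
  del 0.0.0.0/0 (clear depth 0)
  add 63.107.96.0/20 -> H1 at depth 20
  add 187.32.0.0/12 -> H3 at depth 12
  Q 187.47.32.0: descend 101110110010111100100 ; hops seen [H3,H4] ; pick H4
  del 63.107.96.0/20 (clear depth 20)
  del 187.47.32.0/20 (clear depth 20)
  add 63.107.96.0/20 -> H2 at depth 20
  Q 187.32.0.14: descend 101110110010 ; hops seen [H3] ; pick H3
  Q 63.107.96.2: descend 00111111011010110110 ; hops seen [H2] ; pick H2
  add 187.0.0.0/9 -> H4 at depth 9
  add 63.107.104.0/21 -> H4 at depth 21
  add 63.104.0.0/13 -> H0 at depth 13
  Q 63.107.96.3: descend 00111111011010110110 ; hops seen [H0,H2] ; pick H2
  add 187.47.36.192/26 -> H4 at depth 26
  add 187.0.0.0/8 -> H0 at depth 8
  Q 208.73.179.144: descend 1 ; hops seen [∅] ; pick no-route
  del 187.0.0.0/9 (clear depth 9)

== LOOKUPS ==
["H4","H4","H2","H4","H3","H2","H2","no-route"]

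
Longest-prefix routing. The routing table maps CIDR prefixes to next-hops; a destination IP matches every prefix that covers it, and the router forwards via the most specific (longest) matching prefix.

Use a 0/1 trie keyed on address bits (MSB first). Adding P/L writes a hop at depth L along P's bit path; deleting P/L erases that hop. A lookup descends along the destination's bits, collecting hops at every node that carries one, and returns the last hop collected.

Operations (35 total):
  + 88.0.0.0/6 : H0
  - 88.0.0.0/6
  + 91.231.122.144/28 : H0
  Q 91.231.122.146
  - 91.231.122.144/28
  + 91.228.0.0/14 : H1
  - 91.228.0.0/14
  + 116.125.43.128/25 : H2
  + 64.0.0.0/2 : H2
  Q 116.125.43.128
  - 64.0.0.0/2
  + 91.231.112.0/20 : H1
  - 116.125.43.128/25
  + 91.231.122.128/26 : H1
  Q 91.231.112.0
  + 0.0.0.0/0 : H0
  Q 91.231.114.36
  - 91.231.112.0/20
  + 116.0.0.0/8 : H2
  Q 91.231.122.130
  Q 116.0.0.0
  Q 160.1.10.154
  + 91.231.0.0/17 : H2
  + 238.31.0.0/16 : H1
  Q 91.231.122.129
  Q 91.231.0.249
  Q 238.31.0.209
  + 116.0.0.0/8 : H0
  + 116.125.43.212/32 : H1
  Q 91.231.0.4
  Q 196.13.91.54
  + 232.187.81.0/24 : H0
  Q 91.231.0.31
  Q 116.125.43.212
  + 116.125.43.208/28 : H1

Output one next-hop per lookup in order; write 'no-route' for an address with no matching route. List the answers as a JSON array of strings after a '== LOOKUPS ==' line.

Process each operation:
  add 88.0.0.0/6 -> H0 at depth 6
  del 88.0.0.0/6 (clear depth 6)
  add 91.231.122.144/28 -> H0 at depth 28
  Q 91.231.122.146: descend 0101101111100111011110101001 ; hops seen [H0] ; pick H0
  del 91.231.122.144/28 (clear depth 28)
  add 91.228.0.0/14 -> H1 at depth 14
  del 91.228.0.0/14 (clear depth 14)
  add 116.125.43.128/25 -> H2 at depth 25
  add 64.0.0.0/2 -> H2 at depth 2
  Q 116.125.43.128: descend 0111010001111101001010111 ; hops seen [H2,H2] ; pick H2
  del 64.0.0.0/2 (clear depth 2)
  add 91.231.112.0/20 -> H1 at depth 20
  del 116.125.43.128/25 (clear depth 25)
  add 91.231.122.128/26 -> H1 at depth 26
  Q 91.231.112.0: descend 01011011111001110111 ; hops seen [H1] ; pick H1
  add 0.0.0.0/0 -> H0 at depth 0
  Q 91.231.114.36: descend 01011011111001110111 ; hops seen [H0,H1] ; pick H1
  del 91.231.112.0/20 (clear depth 20)
  add 116.0.0.0/8 -> H2 at depth 8
  Q 91.231.122.130: descend 010110111110011101111010100 ; hops seen [H0,H1] ; pick H1
  Q 116.0.0.0: descend 011101000 ; hops seen [H0,H2] ; pick H2
  Q 160.1.10.154: descend ε ; hops seen [H0] ; pick H0
  add 91.231.0.0/17 -> H2 at depth 17
  add 238.31.0.0/16 -> H1 at depth 16
  Q 91.231.122.129: descend 010110111110011101111010100 ; hops seen [H0,H2,H1] ; pick H1
  Q 91.231.0.249: descend 01011011111001110 ; hops seen [H0,H2] ; pick H2
  Q 238.31.0.209: descend 1110111000011111 ; hops seen [H0,H1] ; pick H1
  add 116.0.0.0/8 -> H0 at depth 8
  add 116.125.43.212/32 -> H1 at depth 32
  Q 91.231.0.4: descend 01011011111001110 ; hops seen [H0,H2] ; pick H2
  Q 196.13.91.54: descend 11 ; hops seen [H0] ; pick H0
  add 232.187.81.0/24 -> H0 at depth 24
  Q 91.231.0.31: descend 01011011111001110 ; hops seen [H0,H2] ; pick H2
  Q 116.125.43.212: descend 01110100011111010010101111010100 ; hops seen [H0,H0,H1] ; pick H1
  add 116.125.43.208/28 -> H1 at depth 28

== LOOKUPS ==
["H0","H2","H1","H1","H1","H2","H0","H1","H2","H1","H2","H0","H2","H1"]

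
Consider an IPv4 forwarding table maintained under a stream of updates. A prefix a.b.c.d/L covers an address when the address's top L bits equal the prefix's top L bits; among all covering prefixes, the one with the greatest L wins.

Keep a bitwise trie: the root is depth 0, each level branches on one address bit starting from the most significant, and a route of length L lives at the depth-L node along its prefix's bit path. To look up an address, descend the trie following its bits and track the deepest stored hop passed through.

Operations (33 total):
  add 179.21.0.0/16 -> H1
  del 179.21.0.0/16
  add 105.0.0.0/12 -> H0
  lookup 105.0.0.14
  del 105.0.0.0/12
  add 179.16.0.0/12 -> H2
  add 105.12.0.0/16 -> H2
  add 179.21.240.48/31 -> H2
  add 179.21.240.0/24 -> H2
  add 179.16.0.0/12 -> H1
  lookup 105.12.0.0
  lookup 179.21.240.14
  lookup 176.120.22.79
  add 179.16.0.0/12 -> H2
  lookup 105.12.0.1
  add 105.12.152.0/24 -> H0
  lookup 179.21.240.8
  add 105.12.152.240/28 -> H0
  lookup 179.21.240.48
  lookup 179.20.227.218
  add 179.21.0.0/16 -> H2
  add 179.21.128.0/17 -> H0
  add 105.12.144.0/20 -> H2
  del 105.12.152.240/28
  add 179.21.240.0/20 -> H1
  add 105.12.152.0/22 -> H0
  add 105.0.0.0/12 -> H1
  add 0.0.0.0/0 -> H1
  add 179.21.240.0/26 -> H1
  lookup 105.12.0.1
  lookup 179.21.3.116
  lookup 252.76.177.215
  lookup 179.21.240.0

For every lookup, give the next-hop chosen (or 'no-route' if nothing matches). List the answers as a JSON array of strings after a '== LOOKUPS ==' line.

Trace:
  + 179.21.0.0/16 (H1) depth=16
  - 179.21.0.0/16 clear@16
  + 105.0.0.0/12 (H0) depth=12
  Q 105.0.0.14: descend 011010010000 ; hops seen [H0] ; pick H0
  - 105.0.0.0/12 clear@12
  + 179.16.0.0/12 (H2) depth=12
  + 105.12.0.0/16 (H2) depth=16
  + 179.21.240.48/31 (H2) depth=31
  + 179.21.240.0/24 (H2) depth=24
  + 179.16.0.0/12 (H1) depth=12
  Q 105.12.0.0: descend 0110100100001100 ; hops seen [H2] ; pick H2
  Q 179.21.240.14: descend 10110011000101011111000000 ; hops seen [H1,H2] ; pick H2
  Q 176.120.22.79: descend 101100 ; hops seen [∅] ; pick no-route
  + 179.16.0.0/12 (H2) depth=12
  Q 105.12.0.1: descend 0110100100001100 ; hops seen [H2] ; pick H2
  + 105.12.152.0/24 (H0) depth=24
  Q 179.21.240.8: descend 10110011000101011111000000 ; hops seen [H2,H2] ; pick H2
  + 105.12.152.240/28 (H0) depth=28
  Q 179.21.240.48: descend 1011001100010101111100000011000 ; hops seen [H2,H2,H2] ; pick H2
  Q 179.20.227.218: descend 101100110001010 ; hops seen [H2] ; pick H2
  + 179.21.0.0/16 (H2) depth=16
  + 179.21.128.0/17 (H0) depth=17
  + 105.12.144.0/20 (H2) depth=20
  - 105.12.152.240/28 clear@28
  + 179.21.240.0/20 (H1) depth=20
  + 105.12.152.0/22 (H0) depth=22
  + 105.0.0.0/12 (H1) depth=12
  + 0.0.0.0/0 (H1) depth=0
  + 179.21.240.0/26 (H1) depth=26
  Q 105.12.0.1: descend 0110100100001100 ; hops seen [H1,H1,H2] ; pick H2
  Q 179.21.3.116: descend 1011001100010101 ; hops seen [H1,H2,H2] ; pick H2
  Q 252.76.177.215: descend 1 ; hops seen [H1] ; pick H1
  Q 179.21.240.0: descend 10110011000101011111000000 ; hops seen [H1,H2,H2,H0,H1,H2,H1] ; pick H1

== LOOKUPS ==
["H0","H2","H2","no-route","H2","H2","H2","H2","H2","H2","H1","H1"]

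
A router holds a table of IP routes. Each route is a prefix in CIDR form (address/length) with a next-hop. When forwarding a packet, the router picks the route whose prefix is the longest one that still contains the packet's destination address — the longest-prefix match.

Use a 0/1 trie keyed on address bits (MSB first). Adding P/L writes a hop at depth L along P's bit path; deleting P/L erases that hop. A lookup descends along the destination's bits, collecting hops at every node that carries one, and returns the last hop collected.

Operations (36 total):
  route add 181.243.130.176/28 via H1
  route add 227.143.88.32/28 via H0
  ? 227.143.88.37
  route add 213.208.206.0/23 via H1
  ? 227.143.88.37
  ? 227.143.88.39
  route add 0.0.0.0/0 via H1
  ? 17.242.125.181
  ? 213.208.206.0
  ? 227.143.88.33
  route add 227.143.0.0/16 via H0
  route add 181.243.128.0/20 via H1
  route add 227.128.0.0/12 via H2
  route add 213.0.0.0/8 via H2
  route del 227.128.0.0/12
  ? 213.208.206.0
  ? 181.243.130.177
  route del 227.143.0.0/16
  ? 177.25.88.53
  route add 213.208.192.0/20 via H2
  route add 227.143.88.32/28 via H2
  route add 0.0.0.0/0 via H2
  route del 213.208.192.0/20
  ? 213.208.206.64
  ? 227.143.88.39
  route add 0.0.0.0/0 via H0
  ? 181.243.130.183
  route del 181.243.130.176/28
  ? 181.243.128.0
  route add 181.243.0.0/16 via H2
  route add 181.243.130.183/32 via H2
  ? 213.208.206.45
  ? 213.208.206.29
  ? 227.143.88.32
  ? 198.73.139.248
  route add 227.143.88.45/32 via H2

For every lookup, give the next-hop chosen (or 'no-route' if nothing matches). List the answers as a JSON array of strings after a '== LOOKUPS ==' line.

Apply in order:
  + 181.243.130.176/28 (H1) depth=28
  + 227.143.88.32/28 (H0) depth=28
  ? 227.143.88.37  path d0:-→d1:-→d2:-→d3:-→d4:-→d5:-→d6:-→d7:-→d8:-→d9:-→d10:-→d11:-→d12:-→d13:-→d14:-→d15:-→d16:-→d17:-→d18:-→d19:-→d20:-→d21:-→d22:-→d23:-→d24:-→d25:-→d26:-→d27:-→d28:H0  best=H0
  + 213.208.206.0/23 (H1) depth=23
  ? 227.143.88.37  path d0:-→d1:-→d2:-→d3:-→d4:-→d5:-→d6:-→d7:-→d8:-→d9:-→d10:-→d11:-→d12:-→d13:-→d14:-→d15:-→d16:-→d17:-→d18:-→d19:-→d20:-→d21:-→d22:-→d23:-→d24:-→d25:-→d26:-→d27:-→d28:H0  best=H0
  ? 227.143.88.39  path d0:-→d1:-→d2:-→d3:-→d4:-→d5:-→d6:-→d7:-→d8:-→d9:-→d10:-→d11:-→d12:-→d13:-→d14:-→d15:-→d16:-→d17:-→d18:-→d19:-→d20:-→d21:-→d22:-→d23:-→d24:-→d25:-→d26:-→d27:-→d28:H0  best=H0
  + 0.0.0.0/0 (H1) depth=0
  ? 17.242.125.181  path d0:H1  best=H1
  ? 213.208.206.0  path d0:H1→d1:-→d2:-→d3:-→d4:-→d5:-→d6:-→d7:-→d8:-→d9:-→d10:-→d11:-→d12:-→d13:-→d14:-→d15:-→d16:-→d17:-→d18:-→d19:-→d20:-→d21:-→d22:-→d23:H1  best=H1
  ? 227.143.88.33  path d0:H1→d1:-→d2:-→d3:-→d4:-→d5:-→d6:-→d7:-→d8:-→d9:-→d10:-→d11:-→d12:-→d13:-→d14:-→d15:-→d16:-→d17:-→d18:-→d19:-→d20:-→d21:-→d22:-→d23:-→d24:-→d25:-→d26:-→d27:-→d28:H0  best=H0
  + 227.143.0.0/16 (H0) depth=16
  + 181.243.128.0/20 (H1) depth=20
  + 227.128.0.0/12 (H2) depth=12
  + 213.0.0.0/8 (H2) depth=8
  - 227.128.0.0/12 clear@12
  ? 213.208.206.0  path d0:H1→d1:-→d2:-→d3:-→d4:-→d5:-→d6:-→d7:-→d8:H2→d9:-→d10:-→d11:-→d12:-→d13:-→d14:-→d15:-→d16:-→d17:-→d18:-→d19:-→d20:-→d21:-→d22:-→d23:H1  best=H1
  ? 181.243.130.177  path d0:H1→d1:-→d2:-→d3:-→d4:-→d5:-→d6:-→d7:-→d8:-→d9:-→d10:-→d11:-→d12:-→d13:-→d14:-→d15:-→d16:-→d17:-→d18:-→d19:-→d20:H1→d21:-→d22:-→d23:-→d24:-→d25:-→d26:-→d27:-→d28:H1  best=H1
  - 227.143.0.0/16 clear@16
  ? 177.25.88.53  path d0:H1→d1:-→d2:-→d3:-→d4:-→d5:-  best=H1
  + 213.208.192.0/20 (H2) depth=20
  + 227.143.88.32/28 (H2) depth=28
  + 0.0.0.0/0 (H2) depth=0
  - 213.208.192.0/20 clear@20
  ? 213.208.206.64  path d0:H2→d1:-→d2:-→d3:-→d4:-→d5:-→d6:-→d7:-→d8:H2→d9:-→d10:-→d11:-→d12:-→d13:-→d14:-→d15:-→d16:-→d17:-→d18:-→d19:-→d20:-→d21:-→d22:-→d23:H1  best=H1
  ? 227.143.88.39  path d0:H2→d1:-→d2:-→d3:-→d4:-→d5:-→d6:-→d7:-→d8:-→d9:-→d10:-→d11:-→d12:-→d13:-→d14:-→d15:-→d16:-→d17:-→d18:-→d19:-→d20:-→d21:-→d22:-→d23:-→d24:-→d25:-→d26:-→d27:-→d28:H2  best=H2
  + 0.0.0.0/0 (H0) depth=0
  ? 181.243.130.183  path d0:H0→d1:-→d2:-→d3:-→d4:-→d5:-→d6:-→d7:-→d8:-→d9:-→d10:-→d11:-→d12:-→d13:-→d14:-→d15:-→d16:-→d17:-→d18:-→d19:-→d20:H1→d21:-→d22:-→d23:-→d24:-→d25:-→d26:-→d27:-→d28:H1  best=H1
  - 181.243.130.176/28 clear@28
  ? 181.243.128.0  path d0:H0→d1:-→d2:-→d3:-→d4:-→d5:-→d6:-→d7:-→d8:-→d9:-→d10:-→d11:-→d12:-→d13:-→d14:-→d15:-→d16:-→d17:-→d18:-→d19:-→d20:H1→d21:-→d22:-  best=H1
  + 181.243.0.0/16 (H2) depth=16
  + 181.243.130.183/32 (H2) depth=32
  ? 213.208.206.45  path d0:H0→d1:-→d2:-→d3:-→d4:-→d5:-→d6:-→d7:-→d8:H2→d9:-→d10:-→d11:-→d12:-→d13:-→d14:-→d15:-→d16:-→d17:-→d18:-→d19:-→d20:-→d21:-→d22:-→d23:H1  best=H1
  ? 213.208.206.29  path d0:H0→d1:-→d2:-→d3:-→d4:-→d5:-→d6:-→d7:-→d8:H2→d9:-→d10:-→d11:-→d12:-→d13:-→d14:-→d15:-→d16:-→d17:-→d18:-→d19:-→d20:-→d21:-→d22:-→d23:H1  best=H1
  ? 227.143.88.32  path d0:H0→d1:-→d2:-→d3:-→d4:-→d5:-→d6:-→d7:-→d8:-→d9:-→d10:-→d11:-→d12:-→d13:-→d14:-→d15:-→d16:-→d17:-→d18:-→d19:-→d20:-→d21:-→d22:-→d23:-→d24:-→d25:-→d26:-→d27:-→d28:H2  best=H2
  ? 198.73.139.248  path d0:H0→d1:-→d2:-→d3:-  best=H0
  + 227.143.88.45/32 (H2) depth=32

== LOOKUPS ==
["H0","H0","H0","H1","H1","H0","H1","H1","H1","H1","H2","H1","H1","H1","H1","H2","H0"]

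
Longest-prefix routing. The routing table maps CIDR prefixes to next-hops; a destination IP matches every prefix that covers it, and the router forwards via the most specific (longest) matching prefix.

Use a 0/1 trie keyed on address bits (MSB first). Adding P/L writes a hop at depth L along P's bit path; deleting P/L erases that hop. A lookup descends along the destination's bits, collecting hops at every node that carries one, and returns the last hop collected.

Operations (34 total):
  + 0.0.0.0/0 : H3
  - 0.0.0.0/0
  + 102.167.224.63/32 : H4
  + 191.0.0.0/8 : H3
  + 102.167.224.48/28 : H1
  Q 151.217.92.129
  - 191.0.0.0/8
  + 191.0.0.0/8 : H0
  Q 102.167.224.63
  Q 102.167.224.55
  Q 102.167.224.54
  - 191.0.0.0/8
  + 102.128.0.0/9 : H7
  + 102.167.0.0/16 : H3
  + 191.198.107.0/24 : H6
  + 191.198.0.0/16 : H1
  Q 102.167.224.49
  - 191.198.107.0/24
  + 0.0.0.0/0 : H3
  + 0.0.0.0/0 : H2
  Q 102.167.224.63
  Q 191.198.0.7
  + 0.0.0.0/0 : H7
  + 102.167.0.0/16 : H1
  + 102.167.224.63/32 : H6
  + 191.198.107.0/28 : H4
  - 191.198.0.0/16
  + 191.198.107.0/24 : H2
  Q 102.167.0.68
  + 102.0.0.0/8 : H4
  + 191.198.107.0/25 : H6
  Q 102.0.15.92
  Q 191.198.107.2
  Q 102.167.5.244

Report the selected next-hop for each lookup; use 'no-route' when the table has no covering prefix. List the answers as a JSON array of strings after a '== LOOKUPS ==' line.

Apply in order:
  add 0.0.0.0/0 -> H3 at depth 0
  - 0.0.0.0/0 clear@0
  add 102.167.224.63/32 -> H4 at depth 32
  add 191.0.0.0/8 -> H3 at depth 8
  add 102.167.224.48/28 -> H1 at depth 28
  Q 151.217.92.129: descend 10 ; hops seen [∅] ; pick no-route
  - 191.0.0.0/8 clear@8
  add 191.0.0.0/8 -> H0 at depth 8
  Q 102.167.224.63: descend 01100110101001111110000000111111 ; hops seen [H1,H4] ; pick H4
  Q 102.167.224.55: descend 0110011010100111111000000011 ; hops seen [H1] ; pick H1
  Q 102.167.224.54: descend 0110011010100111111000000011 ; hops seen [H1] ; pick H1
  - 191.0.0.0/8 clear@8
  add 102.128.0.0/9 -> H7 at depth 9
  add 102.167.0.0/16 -> H3 at depth 16
  add 191.198.107.0/24 -> H6 at depth 24
  add 191.198.0.0/16 -> H1 at depth 16
  Q 102.167.224.49: descend 0110011010100111111000000011 ; hops seen [H7,H3,H1] ; pick H1
  - 191.198.107.0/24 clear@24
  add 0.0.0.0/0 -> H3 at depth 0
  add 0.0.0.0/0 -> H2 at depth 0
  Q 102.167.224.63: descend 01100110101001111110000000111111 ; hops seen [H2,H7,H3,H1,H4] ; pick H4
  Q 191.198.0.7: descend 10111111110001100 ; hops seen [H2,H1] ; pick H1
  add 0.0.0.0/0 -> H7 at depth 0
  add 102.167.0.0/16 -> H1 at depth 16
  add 102.167.224.63/32 -> H6 at depth 32
  add 191.198.107.0/28 -> H4 at depth 28
  - 191.198.0.0/16 clear@16
  add 191.198.107.0/24 -> H2 at depth 24
  Q 102.167.0.68: descend 0110011010100111 ; hops seen [H7,H7,H1] ; pick H1
  add 102.0.0.0/8 -> H4 at depth 8
  add 191.198.107.0/25 -> H6 at depth 25
  Q 102.0.15.92: descend 01100110 ; hops seen [H7,H4] ; pick H4
  Q 191.198.107.2: descend 1011111111000110011010110000 ; hops seen [H7,H2,H6,H4] ; pick H4
  Q 102.167.5.244: descend 0110011010100111 ; hops seen [H7,H4,H7,H1] ; pick H1

== LOOKUPS ==
["no-route","H4","H1","H1","H1","H4","H1","H1","H4","H4","H1"]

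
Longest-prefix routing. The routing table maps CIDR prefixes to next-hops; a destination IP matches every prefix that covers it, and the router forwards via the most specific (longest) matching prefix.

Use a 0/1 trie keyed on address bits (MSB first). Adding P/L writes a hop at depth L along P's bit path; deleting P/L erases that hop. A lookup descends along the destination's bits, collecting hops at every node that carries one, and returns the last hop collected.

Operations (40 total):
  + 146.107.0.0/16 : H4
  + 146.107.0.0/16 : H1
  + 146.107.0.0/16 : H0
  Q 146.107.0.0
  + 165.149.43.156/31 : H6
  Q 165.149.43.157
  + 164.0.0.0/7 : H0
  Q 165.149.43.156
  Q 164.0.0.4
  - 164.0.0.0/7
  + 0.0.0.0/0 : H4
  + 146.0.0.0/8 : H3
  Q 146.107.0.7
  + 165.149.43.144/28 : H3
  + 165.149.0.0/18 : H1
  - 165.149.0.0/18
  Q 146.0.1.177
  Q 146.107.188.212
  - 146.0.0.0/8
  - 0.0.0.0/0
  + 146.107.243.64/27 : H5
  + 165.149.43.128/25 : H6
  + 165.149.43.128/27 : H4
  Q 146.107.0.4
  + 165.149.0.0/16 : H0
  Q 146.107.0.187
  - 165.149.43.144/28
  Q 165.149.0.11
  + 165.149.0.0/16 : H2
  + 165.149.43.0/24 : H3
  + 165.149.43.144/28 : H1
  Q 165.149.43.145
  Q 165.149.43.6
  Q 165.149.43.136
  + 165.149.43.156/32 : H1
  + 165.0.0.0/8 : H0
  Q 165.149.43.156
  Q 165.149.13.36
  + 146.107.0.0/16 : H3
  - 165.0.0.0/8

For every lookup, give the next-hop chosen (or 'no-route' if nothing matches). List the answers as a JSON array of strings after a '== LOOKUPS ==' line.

Trace:
  + 146.107.0.0/16 (H4) depth=16
  + 146.107.0.0/16 (H1) depth=16
  + 146.107.0.0/16 (H0) depth=16
  Q 146.107.0.0: descend 1001001001101011 ; hops seen [H0] ; pick H0
  + 165.149.43.156/31 (H6) depth=31
  Q 165.149.43.157: descend 1010010110010101001010111001110 ; hops seen [H6] ; pick H6
  + 164.0.0.0/7 (H0) depth=7
  Q 165.149.43.156: descend 1010010110010101001010111001110 ; hops seen [H0,H6] ; pick H6
  Q 164.0.0.4: descend 1010010 ; hops seen [H0] ; pick H0
  - 164.0.0.0/7 clear@7
  + 0.0.0.0/0 (H4) depth=0
  + 146.0.0.0/8 (H3) depth=8
  Q 146.107.0.7: descend 1001001001101011 ; hops seen [H4,H3,H0] ; pick H0
  + 165.149.43.144/28 (H3) depth=28
  + 165.149.0.0/18 (H1) depth=18
  - 165.149.0.0/18 clear@18
  Q 146.0.1.177: descend 100100100 ; hops seen [H4,H3] ; pick H3
  Q 146.107.188.212: descend 1001001001101011 ; hops seen [H4,H3,H0] ; pick H0
  - 146.0.0.0/8 clear@8
  - 0.0.0.0/0 clear@0
  + 146.107.243.64/27 (H5) depth=27
  + 165.149.43.128/25 (H6) depth=25
  + 165.149.43.128/27 (H4) depth=27
  Q 146.107.0.4: descend 1001001001101011 ; hops seen [H0] ; pick H0
  + 165.149.0.0/16 (H0) depth=16
  Q 146.107.0.187: descend 1001001001101011 ; hops seen [H0] ; pick H0
  - 165.149.43.144/28 clear@28
  Q 165.149.0.11: descend 101001011001010100 ; hops seen [H0] ; pick H0
  + 165.149.0.0/16 (H2) depth=16
  + 165.149.43.0/24 (H3) depth=24
  + 165.149.43.144/28 (H1) depth=28
  Q 165.149.43.145: descend 1010010110010101001010111001 ; hops seen [H2,H3,H6,H4,H1] ; pick H1
  Q 165.149.43.6: descend 101001011001010100101011 ; hops seen [H2,H3] ; pick H3
  Q 165.149.43.136: descend 101001011001010100101011100 ; hops seen [H2,H3,H6,H4] ; pick H4
  + 165.149.43.156/32 (H1) depth=32
  + 165.0.0.0/8 (H0) depth=8
  Q 165.149.43.156: descend 10100101100101010010101110011100 ; hops seen [H0,H2,H3,H6,H4,H1,H6,H1] ; pick H1
  Q 165.149.13.36: descend 101001011001010100 ; hops seen [H0,H2] ; pick H2
  + 146.107.0.0/16 (H3) depth=16
  - 165.0.0.0/8 clear@8

== LOOKUPS ==
["H0","H6","H6","H0","H0","H3","H0","H0","H0","H0","H1","H3","H4","H1","H2"]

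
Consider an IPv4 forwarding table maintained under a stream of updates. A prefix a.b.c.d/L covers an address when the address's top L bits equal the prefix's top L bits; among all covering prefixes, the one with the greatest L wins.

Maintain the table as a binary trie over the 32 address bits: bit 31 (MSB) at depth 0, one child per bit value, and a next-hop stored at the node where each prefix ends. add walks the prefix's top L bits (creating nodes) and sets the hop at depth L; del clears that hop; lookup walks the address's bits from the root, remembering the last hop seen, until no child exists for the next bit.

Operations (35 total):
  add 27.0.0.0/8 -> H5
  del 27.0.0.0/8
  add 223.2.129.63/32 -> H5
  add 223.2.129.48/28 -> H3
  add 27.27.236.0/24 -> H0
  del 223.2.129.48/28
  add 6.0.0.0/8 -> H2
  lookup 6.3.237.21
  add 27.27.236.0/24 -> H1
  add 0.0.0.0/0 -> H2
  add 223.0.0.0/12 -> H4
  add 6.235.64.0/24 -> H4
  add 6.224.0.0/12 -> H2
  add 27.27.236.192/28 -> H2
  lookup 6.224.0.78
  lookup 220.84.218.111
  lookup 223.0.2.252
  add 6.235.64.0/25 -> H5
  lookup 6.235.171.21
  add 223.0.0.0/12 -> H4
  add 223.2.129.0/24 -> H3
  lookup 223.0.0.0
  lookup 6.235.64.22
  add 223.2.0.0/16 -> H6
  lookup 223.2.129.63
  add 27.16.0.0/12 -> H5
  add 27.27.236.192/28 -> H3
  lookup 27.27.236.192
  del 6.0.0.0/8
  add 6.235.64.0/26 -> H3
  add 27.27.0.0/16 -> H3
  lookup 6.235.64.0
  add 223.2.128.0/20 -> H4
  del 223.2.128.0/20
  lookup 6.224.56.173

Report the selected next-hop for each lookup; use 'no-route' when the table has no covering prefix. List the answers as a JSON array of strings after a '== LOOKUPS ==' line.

Process each operation:
  + 27.0.0.0/8 (H5) depth=8
  del 27.0.0.0/8 (clear depth 8)
  + 223.2.129.63/32 (H5) depth=32
  + 223.2.129.48/28 (H3) depth=28
  + 27.27.236.0/24 (H0) depth=24
  del 223.2.129.48/28 (clear depth 28)
  + 6.0.0.0/8 (H2) depth=8
  ? 6.3.237.21  path d0:-→d1:-→d2:-→d3:-→d4:-→d5:-→d6:-→d7:-→d8:H2  best=H2
  + 27.27.236.0/24 (H1) depth=24
  + 0.0.0.0/0 (H2) depth=0
  + 223.0.0.0/12 (H4) depth=12
  + 6.235.64.0/24 (H4) depth=24
  + 6.224.0.0/12 (H2) depth=12
  + 27.27.236.192/28 (H2) depth=28
  ? 6.224.0.78  path d0:H2→d1:-→d2:-→d3:-→d4:-→d5:-→d6:-→d7:-→d8:H2→d9:-→d10:-→d11:-→d12:H2  best=H2
  ? 220.84.218.111  path d0:H2→d1:-→d2:-→d3:-→d4:-→d5:-→d6:-  best=H2
  ? 223.0.2.252  path d0:H2→d1:-→d2:-→d3:-→d4:-→d5:-→d6:-→d7:-→d8:-→d9:-→d10:-→d11:-→d12:H4→d13:-→d14:-  best=H4
  + 6.235.64.0/25 (H5) depth=25
  ? 6.235.171.21  path d0:H2→d1:-→d2:-→d3:-→d4:-→d5:-→d6:-→d7:-→d8:H2→d9:-→d10:-→d11:-→d12:H2→d13:-→d14:-→d15:-→d16:-  best=H2
  + 223.0.0.0/12 (H4) depth=12
  + 223.2.129.0/24 (H3) depth=24
  ? 223.0.0.0  path d0:H2→d1:-→d2:-→d3:-→d4:-→d5:-→d6:-→d7:-→d8:-→d9:-→d10:-→d11:-→d12:H4→d13:-→d14:-  best=H4
  ? 6.235.64.22  path d0:H2→d1:-→d2:-→d3:-→d4:-→d5:-→d6:-→d7:-→d8:H2→d9:-→d10:-→d11:-→d12:H2→d13:-→d14:-→d15:-→d16:-→d17:-→d18:-→d19:-→d20:-→d21:-→d22:-→d23:-→d24:H4→d25:H5  best=H5
  + 223.2.0.0/16 (H6) depth=16
  ? 223.2.129.63  path d0:H2→d1:-→d2:-→d3:-→d4:-→d5:-→d6:-→d7:-→d8:-→d9:-→d10:-→d11:-→d12:H4→d13:-→d14:-→d15:-→d16:H6→d17:-→d18:-→d19:-→d20:-→d21:-→d22:-→d23:-→d24:H3→d25:-→d26:-→d27:-→d28:-→d29:-→d30:-→d31:-→d32:H5  best=H5
  + 27.16.0.0/12 (H5) depth=12
  + 27.27.236.192/28 (H3) depth=28
  ? 27.27.236.192  path d0:H2→d1:-→d2:-→d3:-→d4:-→d5:-→d6:-→d7:-→d8:-→d9:-→d10:-→d11:-→d12:H5→d13:-→d14:-→d15:-→d16:-→d17:-→d18:-→d19:-→d20:-→d21:-→d22:-→d23:-→d24:H1→d25:-→d26:-→d27:-→d28:H3  best=H3
  del 6.0.0.0/8 (clear depth 8)
  + 6.235.64.0/26 (H3) depth=26
  + 27.27.0.0/16 (H3) depth=16
  ? 6.235.64.0  path d0:H2→d1:-→d2:-→d3:-→d4:-→d5:-→d6:-→d7:-→d8:-→d9:-→d10:-→d11:-→d12:H2→d13:-→d14:-→d15:-→d16:-→d17:-→d18:-→d19:-→d20:-→d21:-→d22:-→d23:-→d24:H4→d25:H5→d26:H3  best=H3
  + 223.2.128.0/20 (H4) depth=20
  del 223.2.128.0/20 (clear depth 20)
  ? 6.224.56.173  path d0:H2→d1:-→d2:-→d3:-→d4:-→d5:-→d6:-→d7:-→d8:-→d9:-→d10:-→d11:-→d12:H2  best=H2

== LOOKUPS ==
["H2","H2","H2","H4","H2","H4","H5","H5","H3","H3","H2"]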